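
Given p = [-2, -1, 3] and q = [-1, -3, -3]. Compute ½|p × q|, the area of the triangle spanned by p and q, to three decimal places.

i: (-1)·(-3) - 3·(-3) = 3 - (-9) = 12
j: 3·(-1) - (-2)·(-3) = -3 - 6 = -9
k: (-2)·(-3) - (-1)·(-1) = 6 - 1 = 5
p × q = (12, -9, 5)
|p × q| = √(12² + (-9)² + 5²) = √250 ≈ 15.8114
area = ½ · 15.8114 ≈ 7.906

7.906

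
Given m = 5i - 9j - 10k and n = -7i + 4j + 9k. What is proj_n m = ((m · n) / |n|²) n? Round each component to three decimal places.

m · n = 5·(-7) + (-9)·4 + (-10)·9 = -35 - 36 - 90 = -161
|n|² = 49 + 16 + 81 = 146
proj_n m = (-161/146) · (-7, 4, 9) ≈ (7.719, -4.411, -9.925)

(7.719, -4.411, -9.925)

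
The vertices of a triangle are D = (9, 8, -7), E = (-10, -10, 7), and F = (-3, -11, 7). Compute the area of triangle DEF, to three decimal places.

DE = (-19, -18, 14),  DF = (-12, -19, 14)
i: (-18)·14 - 14·(-19) = -252 - (-266) = 14
j: 14·(-12) - (-19)·14 = -168 - (-266) = 98
k: (-19)·(-19) - (-18)·(-12) = 361 - 216 = 145
DE × DF = (14, 98, 145)
|DE × DF| = √30825 ≈ 175.5705
area = ½ · 175.5705 ≈ 87.785

87.785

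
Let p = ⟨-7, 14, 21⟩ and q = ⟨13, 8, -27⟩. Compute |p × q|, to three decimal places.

i: 14·(-27) - 21·8 = -378 - 168 = -546
j: 21·13 - (-7)·(-27) = 273 - 189 = 84
k: (-7)·8 - 14·13 = -56 - 182 = -238
p × q = (-546, 84, -238)
|p × q| = √((-546)² + 84² + (-238)²) = √361816 ≈ 601.5114

601.511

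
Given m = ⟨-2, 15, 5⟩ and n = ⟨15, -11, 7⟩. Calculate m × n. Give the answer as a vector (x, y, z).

i: 15·7 - 5·(-11) = 105 - (-55) = 160
j: 5·15 - (-2)·7 = 75 - (-14) = 89
k: (-2)·(-11) - 15·15 = 22 - 225 = -203
m × n = (160, 89, -203)

(160, 89, -203)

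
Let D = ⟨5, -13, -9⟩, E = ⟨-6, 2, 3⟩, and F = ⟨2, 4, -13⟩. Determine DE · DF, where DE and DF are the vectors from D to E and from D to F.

240

DE = E − D = (-11, 15, 12)
DF = F − D = (-3, 17, -4)
DE · DF = (-11)·(-3) + 15·17 + 12·(-4) = 33 + 255 - 48 = 240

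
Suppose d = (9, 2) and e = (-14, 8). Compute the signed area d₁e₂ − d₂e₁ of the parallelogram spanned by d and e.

9·8 - 2·(-14) = 72 - (-28) = 100

100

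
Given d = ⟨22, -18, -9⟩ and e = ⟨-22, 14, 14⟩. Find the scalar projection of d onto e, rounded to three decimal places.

-29.124

d · e = 22·(-22) + (-18)·14 + (-9)·14 = -484 - 252 - 126 = -862
|e| = √(484 + 196 + 196) = √876 ≈ 29.5973
comp_e d = -862 / √876 ≈ -29.124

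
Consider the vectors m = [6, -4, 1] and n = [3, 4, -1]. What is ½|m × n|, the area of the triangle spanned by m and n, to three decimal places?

18.554

i: (-4)·(-1) - 1·4 = 4 - 4 = 0
j: 1·3 - 6·(-1) = 3 - (-6) = 9
k: 6·4 - (-4)·3 = 24 - (-12) = 36
m × n = (0, 9, 36)
|m × n| = √(0² + 9² + 36²) = √1377 ≈ 37.1080
area = ½ · 37.1080 ≈ 18.554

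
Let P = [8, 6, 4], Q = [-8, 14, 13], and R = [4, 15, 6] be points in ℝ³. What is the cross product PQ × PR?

(-65, -4, -112)

PQ = (-16, 8, 9)
PR = (-4, 9, 2)
i: 8·2 - 9·9 = 16 - 81 = -65
j: 9·(-4) - (-16)·2 = -36 - (-32) = -4
k: (-16)·9 - 8·(-4) = -144 - (-32) = -112
PQ × PR = (-65, -4, -112)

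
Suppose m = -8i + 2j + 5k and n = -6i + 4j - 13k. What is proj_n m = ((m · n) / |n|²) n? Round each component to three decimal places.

m · n = (-8)·(-6) + 2·4 + 5·(-13) = 48 + 8 - 65 = -9
|n|² = 36 + 16 + 169 = 221
proj_n m = (-9/221) · (-6, 4, -13) ≈ (0.244, -0.163, 0.529)

(0.244, -0.163, 0.529)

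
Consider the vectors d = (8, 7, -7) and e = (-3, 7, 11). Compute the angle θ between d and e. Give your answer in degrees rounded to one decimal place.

d · e = 8·(-3) + 7·7 + (-7)·11 = -24 + 49 - 77 = -52
|d|² = 64 + 49 + 49 = 162,  |d| = √162 ≈ 12.727922
|e|² = 9 + 49 + 121 = 179,  |e| = √179 ≈ 13.379088
cos θ = -52 / (12.727922 · 13.379088) ≈ -0.30537
θ = arccos(-0.30537) ≈ 107.8°

107.8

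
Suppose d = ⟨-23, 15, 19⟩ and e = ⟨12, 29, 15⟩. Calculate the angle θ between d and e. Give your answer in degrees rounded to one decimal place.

67.5

d · e = (-23)·12 + 15·29 + 19·15 = -276 + 435 + 285 = 444
|d|² = 529 + 225 + 361 = 1115,  |d| = √1115 ≈ 33.391616
|e|² = 144 + 841 + 225 = 1210,  |e| = √1210 ≈ 34.785054
cos θ = 444 / (33.391616 · 34.785054) ≈ 0.38225
θ = arccos(0.38225) ≈ 67.5°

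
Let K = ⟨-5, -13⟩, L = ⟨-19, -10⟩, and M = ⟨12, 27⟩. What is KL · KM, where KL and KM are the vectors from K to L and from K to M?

-118

KL = L − K = (-14, 3)
KM = M − K = (17, 40)
KL · KM = (-14)·17 + 3·40 = -238 + 120 = -118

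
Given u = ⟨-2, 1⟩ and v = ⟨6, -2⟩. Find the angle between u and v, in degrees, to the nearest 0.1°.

171.9

u · v = (-2)·6 + 1·(-2) = -12 - 2 = -14
|u|² = 4 + 1 = 5,  |u| = √5 ≈ 2.236068
|v|² = 36 + 4 = 40,  |v| = √40 ≈ 6.324555
cos θ = -14 / (2.236068 · 6.324555) ≈ -0.98995
θ = arccos(-0.98995) ≈ 171.9°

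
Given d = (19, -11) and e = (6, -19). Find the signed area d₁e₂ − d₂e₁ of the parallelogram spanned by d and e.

19·(-19) - (-11)·6 = -361 - (-66) = -295

-295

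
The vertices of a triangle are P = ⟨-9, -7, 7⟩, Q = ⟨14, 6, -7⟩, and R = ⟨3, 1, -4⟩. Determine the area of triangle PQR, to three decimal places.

47.355

PQ = (23, 13, -14),  PR = (12, 8, -11)
i: 13·(-11) - (-14)·8 = -143 - (-112) = -31
j: (-14)·12 - 23·(-11) = -168 - (-253) = 85
k: 23·8 - 13·12 = 184 - 156 = 28
PQ × PR = (-31, 85, 28)
|PQ × PR| = √8970 ≈ 94.7101
area = ½ · 94.7101 ≈ 47.355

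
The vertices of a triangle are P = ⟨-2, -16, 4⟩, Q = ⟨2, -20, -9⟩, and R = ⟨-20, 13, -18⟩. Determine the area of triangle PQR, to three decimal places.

283.657

PQ = (4, -4, -13),  PR = (-18, 29, -22)
i: (-4)·(-22) - (-13)·29 = 88 - (-377) = 465
j: (-13)·(-18) - 4·(-22) = 234 - (-88) = 322
k: 4·29 - (-4)·(-18) = 116 - 72 = 44
PQ × PR = (465, 322, 44)
|PQ × PR| = √321845 ≈ 567.3138
area = ½ · 567.3138 ≈ 283.657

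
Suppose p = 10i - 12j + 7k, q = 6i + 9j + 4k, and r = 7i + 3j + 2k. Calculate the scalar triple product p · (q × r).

-447

q × r:
i: 9·2 - 4·3 = 18 - 12 = 6
j: 4·7 - 6·2 = 28 - 12 = 16
k: 6·3 - 9·7 = 18 - 63 = -45
q × r = (6, 16, -45)
p · (q × r) = 10·6 + (-12)·16 + 7·(-45) = 60 - 192 - 315 = -447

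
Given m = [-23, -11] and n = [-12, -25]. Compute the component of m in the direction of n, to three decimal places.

19.870

m · n = (-23)·(-12) + (-11)·(-25) = 276 + 275 = 551
|n| = √(144 + 625) = √769 ≈ 27.7308
comp_n m = 551 / √769 ≈ 19.870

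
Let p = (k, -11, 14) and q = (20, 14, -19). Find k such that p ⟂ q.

p · q = k·20 + (-11)·14 + 14·(-19) = -420 + 20k
Set equal to 0: 20k = 420, so k = 21.

21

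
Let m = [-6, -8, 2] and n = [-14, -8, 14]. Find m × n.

(-96, 56, -64)

i: (-8)·14 - 2·(-8) = -112 - (-16) = -96
j: 2·(-14) - (-6)·14 = -28 - (-84) = 56
k: (-6)·(-8) - (-8)·(-14) = 48 - 112 = -64
m × n = (-96, 56, -64)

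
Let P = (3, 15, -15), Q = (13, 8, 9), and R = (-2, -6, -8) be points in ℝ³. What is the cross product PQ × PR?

PQ = (10, -7, 24)
PR = (-5, -21, 7)
i: (-7)·7 - 24·(-21) = -49 - (-504) = 455
j: 24·(-5) - 10·7 = -120 - 70 = -190
k: 10·(-21) - (-7)·(-5) = -210 - 35 = -245
PQ × PR = (455, -190, -245)

(455, -190, -245)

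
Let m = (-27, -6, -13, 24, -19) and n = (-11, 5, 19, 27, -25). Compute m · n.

1143

m · n = (-27)·(-11) + (-6)·5 + (-13)·19 + 24·27 + (-19)·(-25) = 297 - 30 - 247 + 648 + 475 = 1143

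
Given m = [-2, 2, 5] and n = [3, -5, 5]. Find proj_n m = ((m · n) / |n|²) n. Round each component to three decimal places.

m · n = (-2)·3 + 2·(-5) + 5·5 = -6 - 10 + 25 = 9
|n|² = 9 + 25 + 25 = 59
proj_n m = (9/59) · (3, -5, 5) ≈ (0.458, -0.763, 0.763)

(0.458, -0.763, 0.763)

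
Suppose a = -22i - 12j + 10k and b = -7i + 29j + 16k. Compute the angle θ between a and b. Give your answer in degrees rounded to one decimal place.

92.1

a · b = (-22)·(-7) + (-12)·29 + 10·16 = 154 - 348 + 160 = -34
|a|² = 484 + 144 + 100 = 728,  |a| = √728 ≈ 26.981475
|b|² = 49 + 841 + 256 = 1146,  |b| = √1146 ≈ 33.852622
cos θ = -34 / (26.981475 · 33.852622) ≈ -0.03722
θ = arccos(-0.03722) ≈ 92.1°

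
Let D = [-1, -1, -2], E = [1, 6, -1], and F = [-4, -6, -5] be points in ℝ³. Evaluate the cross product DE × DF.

DE = (2, 7, 1)
DF = (-3, -5, -3)
i: 7·(-3) - 1·(-5) = -21 - (-5) = -16
j: 1·(-3) - 2·(-3) = -3 - (-6) = 3
k: 2·(-5) - 7·(-3) = -10 - (-21) = 11
DE × DF = (-16, 3, 11)

(-16, 3, 11)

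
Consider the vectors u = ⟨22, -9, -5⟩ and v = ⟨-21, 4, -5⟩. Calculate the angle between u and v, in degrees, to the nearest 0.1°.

152.5

u · v = 22·(-21) + (-9)·4 + (-5)·(-5) = -462 - 36 + 25 = -473
|u|² = 484 + 81 + 25 = 590,  |u| = √590 ≈ 24.289916
|v|² = 441 + 16 + 25 = 482,  |v| = √482 ≈ 21.954498
cos θ = -473 / (24.289916 · 21.954498) ≈ -0.88698
θ = arccos(-0.88698) ≈ 152.5°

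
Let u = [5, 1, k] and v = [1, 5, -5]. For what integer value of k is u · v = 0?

2

u · v = 5·1 + 1·5 + k·(-5) = 10 - 5k
Set equal to 0: -5k = -10, so k = 2.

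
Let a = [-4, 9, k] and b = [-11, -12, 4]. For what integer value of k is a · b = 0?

a · b = (-4)·(-11) + 9·(-12) + k·4 = -64 + 4k
Set equal to 0: 4k = 64, so k = 16.

16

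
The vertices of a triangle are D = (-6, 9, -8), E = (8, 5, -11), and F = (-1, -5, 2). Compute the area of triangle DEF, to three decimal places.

124.223

DE = (14, -4, -3),  DF = (5, -14, 10)
i: (-4)·10 - (-3)·(-14) = -40 - 42 = -82
j: (-3)·5 - 14·10 = -15 - 140 = -155
k: 14·(-14) - (-4)·5 = -196 - (-20) = -176
DE × DF = (-82, -155, -176)
|DE × DF| = √61725 ≈ 248.4452
area = ½ · 248.4452 ≈ 124.223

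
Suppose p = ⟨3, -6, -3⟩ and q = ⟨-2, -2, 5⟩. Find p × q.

(-36, -9, -18)

i: (-6)·5 - (-3)·(-2) = -30 - 6 = -36
j: (-3)·(-2) - 3·5 = 6 - 15 = -9
k: 3·(-2) - (-6)·(-2) = -6 - 12 = -18
p × q = (-36, -9, -18)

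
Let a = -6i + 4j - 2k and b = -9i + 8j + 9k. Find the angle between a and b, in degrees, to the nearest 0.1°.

a · b = (-6)·(-9) + 4·8 + (-2)·9 = 54 + 32 - 18 = 68
|a|² = 36 + 16 + 4 = 56,  |a| = √56 ≈ 7.483315
|b|² = 81 + 64 + 81 = 226,  |b| = √226 ≈ 15.033296
cos θ = 68 / (7.483315 · 15.033296) ≈ 0.60445
θ = arccos(0.60445) ≈ 52.8°

52.8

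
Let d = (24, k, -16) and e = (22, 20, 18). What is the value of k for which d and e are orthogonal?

d · e = 24·22 + k·20 + (-16)·18 = 240 + 20k
Set equal to 0: 20k = -240, so k = -12.

-12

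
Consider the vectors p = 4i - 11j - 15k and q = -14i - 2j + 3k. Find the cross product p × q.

(-63, 198, -162)

i: (-11)·3 - (-15)·(-2) = -33 - 30 = -63
j: (-15)·(-14) - 4·3 = 210 - 12 = 198
k: 4·(-2) - (-11)·(-14) = -8 - 154 = -162
p × q = (-63, 198, -162)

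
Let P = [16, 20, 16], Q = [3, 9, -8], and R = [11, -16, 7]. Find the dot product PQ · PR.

PQ = Q − P = (-13, -11, -24)
PR = R − P = (-5, -36, -9)
PQ · PR = (-13)·(-5) + (-11)·(-36) + (-24)·(-9) = 65 + 396 + 216 = 677

677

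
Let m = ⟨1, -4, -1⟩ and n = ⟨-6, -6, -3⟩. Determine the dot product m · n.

21

m · n = 1·(-6) + (-4)·(-6) + (-1)·(-3) = -6 + 24 + 3 = 21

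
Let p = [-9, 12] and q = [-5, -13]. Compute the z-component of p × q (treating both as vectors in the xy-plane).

(-9)·(-13) - 12·(-5) = 117 - (-60) = 177

177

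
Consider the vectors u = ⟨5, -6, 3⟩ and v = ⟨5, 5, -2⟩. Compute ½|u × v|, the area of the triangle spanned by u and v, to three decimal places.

30.245

i: (-6)·(-2) - 3·5 = 12 - 15 = -3
j: 3·5 - 5·(-2) = 15 - (-10) = 25
k: 5·5 - (-6)·5 = 25 - (-30) = 55
u × v = (-3, 25, 55)
|u × v| = √((-3)² + 25² + 55²) = √3659 ≈ 60.4897
area = ½ · 60.4897 ≈ 30.245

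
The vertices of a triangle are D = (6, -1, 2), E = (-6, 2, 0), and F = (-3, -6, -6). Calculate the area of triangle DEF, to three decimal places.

DE = (-12, 3, -2),  DF = (-9, -5, -8)
i: 3·(-8) - (-2)·(-5) = -24 - 10 = -34
j: (-2)·(-9) - (-12)·(-8) = 18 - 96 = -78
k: (-12)·(-5) - 3·(-9) = 60 - (-27) = 87
DE × DF = (-34, -78, 87)
|DE × DF| = √14809 ≈ 121.6922
area = ½ · 121.6922 ≈ 60.846

60.846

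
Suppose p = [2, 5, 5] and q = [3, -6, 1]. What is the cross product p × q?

i: 5·1 - 5·(-6) = 5 - (-30) = 35
j: 5·3 - 2·1 = 15 - 2 = 13
k: 2·(-6) - 5·3 = -12 - 15 = -27
p × q = (35, 13, -27)

(35, 13, -27)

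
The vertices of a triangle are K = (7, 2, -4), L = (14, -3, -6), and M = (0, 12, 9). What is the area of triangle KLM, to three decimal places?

KL = (7, -5, -2),  KM = (-7, 10, 13)
i: (-5)·13 - (-2)·10 = -65 - (-20) = -45
j: (-2)·(-7) - 7·13 = 14 - 91 = -77
k: 7·10 - (-5)·(-7) = 70 - 35 = 35
KL × KM = (-45, -77, 35)
|KL × KM| = √9179 ≈ 95.8071
area = ½ · 95.8071 ≈ 47.904

47.904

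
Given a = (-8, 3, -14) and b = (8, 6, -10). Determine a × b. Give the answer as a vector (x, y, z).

(54, -192, -72)

i: 3·(-10) - (-14)·6 = -30 - (-84) = 54
j: (-14)·8 - (-8)·(-10) = -112 - 80 = -192
k: (-8)·6 - 3·8 = -48 - 24 = -72
a × b = (54, -192, -72)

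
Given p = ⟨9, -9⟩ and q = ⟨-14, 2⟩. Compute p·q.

-144

p · q = 9·(-14) + (-9)·2 = -126 - 18 = -144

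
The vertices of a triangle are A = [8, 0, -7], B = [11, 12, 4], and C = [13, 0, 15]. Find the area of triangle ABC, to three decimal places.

135.478

AB = (3, 12, 11),  AC = (5, 0, 22)
i: 12·22 - 11·0 = 264 - 0 = 264
j: 11·5 - 3·22 = 55 - 66 = -11
k: 3·0 - 12·5 = 0 - 60 = -60
AB × AC = (264, -11, -60)
|AB × AC| = √73417 ≈ 270.9557
area = ½ · 270.9557 ≈ 135.478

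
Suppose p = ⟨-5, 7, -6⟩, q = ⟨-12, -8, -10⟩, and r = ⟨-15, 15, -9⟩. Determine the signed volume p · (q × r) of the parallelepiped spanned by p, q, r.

984

q × r:
i: (-8)·(-9) - (-10)·15 = 72 - (-150) = 222
j: (-10)·(-15) - (-12)·(-9) = 150 - 108 = 42
k: (-12)·15 - (-8)·(-15) = -180 - 120 = -300
q × r = (222, 42, -300)
p · (q × r) = (-5)·222 + 7·42 + (-6)·(-300) = -1110 + 294 + 1800 = 984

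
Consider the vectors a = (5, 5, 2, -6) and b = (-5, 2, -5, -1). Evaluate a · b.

-19

a · b = 5·(-5) + 5·2 + 2·(-5) + (-6)·(-1) = -25 + 10 - 10 + 6 = -19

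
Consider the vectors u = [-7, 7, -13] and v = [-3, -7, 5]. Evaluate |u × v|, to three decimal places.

116.241

i: 7·5 - (-13)·(-7) = 35 - 91 = -56
j: (-13)·(-3) - (-7)·5 = 39 - (-35) = 74
k: (-7)·(-7) - 7·(-3) = 49 - (-21) = 70
u × v = (-56, 74, 70)
|u × v| = √((-56)² + 74² + 70²) = √13512 ≈ 116.2411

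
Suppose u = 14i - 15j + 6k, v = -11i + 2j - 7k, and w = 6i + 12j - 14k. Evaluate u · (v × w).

2860

v × w:
i: 2·(-14) - (-7)·12 = -28 - (-84) = 56
j: (-7)·6 - (-11)·(-14) = -42 - 154 = -196
k: (-11)·12 - 2·6 = -132 - 12 = -144
v × w = (56, -196, -144)
u · (v × w) = 14·56 + (-15)·(-196) + 6·(-144) = 784 + 2940 - 864 = 2860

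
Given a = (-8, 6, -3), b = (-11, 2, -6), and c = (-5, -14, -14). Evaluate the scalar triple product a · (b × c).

b × c:
i: 2·(-14) - (-6)·(-14) = -28 - 84 = -112
j: (-6)·(-5) - (-11)·(-14) = 30 - 154 = -124
k: (-11)·(-14) - 2·(-5) = 154 - (-10) = 164
b × c = (-112, -124, 164)
a · (b × c) = (-8)·(-112) + 6·(-124) + (-3)·164 = 896 - 744 - 492 = -340

-340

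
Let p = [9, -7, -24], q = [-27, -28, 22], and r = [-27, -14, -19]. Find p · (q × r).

q × r:
i: (-28)·(-19) - 22·(-14) = 532 - (-308) = 840
j: 22·(-27) - (-27)·(-19) = -594 - 513 = -1107
k: (-27)·(-14) - (-28)·(-27) = 378 - 756 = -378
q × r = (840, -1107, -378)
p · (q × r) = 9·840 + (-7)·(-1107) + (-24)·(-378) = 7560 + 7749 + 9072 = 24381

24381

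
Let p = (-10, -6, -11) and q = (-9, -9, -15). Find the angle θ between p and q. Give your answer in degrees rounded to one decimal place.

p · q = (-10)·(-9) + (-6)·(-9) + (-11)·(-15) = 90 + 54 + 165 = 309
|p|² = 100 + 36 + 121 = 257,  |p| = √257 ≈ 16.031220
|q|² = 81 + 81 + 225 = 387,  |q| = √387 ≈ 19.672316
cos θ = 309 / (16.031220 · 19.672316) ≈ 0.97980
θ = arccos(0.97980) ≈ 11.5°

11.5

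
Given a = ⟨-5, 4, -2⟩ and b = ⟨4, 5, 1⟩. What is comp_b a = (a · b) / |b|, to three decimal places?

-0.309

a · b = (-5)·4 + 4·5 + (-2)·1 = -20 + 20 - 2 = -2
|b| = √(16 + 25 + 1) = √42 ≈ 6.4807
comp_b a = -2 / √42 ≈ -0.309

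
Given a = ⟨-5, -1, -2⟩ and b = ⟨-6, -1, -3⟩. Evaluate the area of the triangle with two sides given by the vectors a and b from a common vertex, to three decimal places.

1.658

i: (-1)·(-3) - (-2)·(-1) = 3 - 2 = 1
j: (-2)·(-6) - (-5)·(-3) = 12 - 15 = -3
k: (-5)·(-1) - (-1)·(-6) = 5 - 6 = -1
a × b = (1, -3, -1)
|a × b| = √(1² + (-3)² + (-1)²) = √11 ≈ 3.3166
area = ½ · 3.3166 ≈ 1.658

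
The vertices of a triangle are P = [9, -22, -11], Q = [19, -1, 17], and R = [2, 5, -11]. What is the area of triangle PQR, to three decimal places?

442.674

PQ = (10, 21, 28),  PR = (-7, 27, 0)
i: 21·0 - 28·27 = 0 - 756 = -756
j: 28·(-7) - 10·0 = -196 - 0 = -196
k: 10·27 - 21·(-7) = 270 - (-147) = 417
PQ × PR = (-756, -196, 417)
|PQ × PR| = √783841 ≈ 885.3480
area = ½ · 885.3480 ≈ 442.674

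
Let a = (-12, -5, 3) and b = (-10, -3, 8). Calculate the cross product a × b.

i: (-5)·8 - 3·(-3) = -40 - (-9) = -31
j: 3·(-10) - (-12)·8 = -30 - (-96) = 66
k: (-12)·(-3) - (-5)·(-10) = 36 - 50 = -14
a × b = (-31, 66, -14)

(-31, 66, -14)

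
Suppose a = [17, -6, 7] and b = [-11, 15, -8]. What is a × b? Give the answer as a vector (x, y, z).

i: (-6)·(-8) - 7·15 = 48 - 105 = -57
j: 7·(-11) - 17·(-8) = -77 - (-136) = 59
k: 17·15 - (-6)·(-11) = 255 - 66 = 189
a × b = (-57, 59, 189)

(-57, 59, 189)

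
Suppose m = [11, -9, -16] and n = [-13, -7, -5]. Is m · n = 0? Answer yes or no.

yes

m · n = 11·(-13) + (-9)·(-7) + (-16)·(-5) = -143 + 63 + 80 = 0
Zero, so the vectors are orthogonal.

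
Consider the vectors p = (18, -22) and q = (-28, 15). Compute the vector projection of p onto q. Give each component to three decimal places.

p · q = 18·(-28) + (-22)·15 = -504 - 330 = -834
|q|² = 784 + 225 = 1009
proj_q p = (-834/1009) · (-28, 15) ≈ (23.144, -12.398)

(23.144, -12.398)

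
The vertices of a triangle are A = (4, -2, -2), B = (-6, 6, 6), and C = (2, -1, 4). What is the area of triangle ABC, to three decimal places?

AB = (-10, 8, 8),  AC = (-2, 1, 6)
i: 8·6 - 8·1 = 48 - 8 = 40
j: 8·(-2) - (-10)·6 = -16 - (-60) = 44
k: (-10)·1 - 8·(-2) = -10 - (-16) = 6
AB × AC = (40, 44, 6)
|AB × AC| = √3572 ≈ 59.7662
area = ½ · 59.7662 ≈ 29.883

29.883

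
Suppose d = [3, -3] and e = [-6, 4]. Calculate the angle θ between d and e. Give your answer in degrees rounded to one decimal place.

d · e = 3·(-6) + (-3)·4 = -18 - 12 = -30
|d|² = 9 + 9 = 18,  |d| = √18 ≈ 4.242641
|e|² = 36 + 16 = 52,  |e| = √52 ≈ 7.211103
cos θ = -30 / (4.242641 · 7.211103) ≈ -0.98058
θ = arccos(-0.98058) ≈ 168.7°

168.7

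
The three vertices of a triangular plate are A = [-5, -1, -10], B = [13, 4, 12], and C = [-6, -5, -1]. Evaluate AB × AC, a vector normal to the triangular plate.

(133, -184, -67)

AB = (18, 5, 22)
AC = (-1, -4, 9)
i: 5·9 - 22·(-4) = 45 - (-88) = 133
j: 22·(-1) - 18·9 = -22 - 162 = -184
k: 18·(-4) - 5·(-1) = -72 - (-5) = -67
AB × AC = (133, -184, -67)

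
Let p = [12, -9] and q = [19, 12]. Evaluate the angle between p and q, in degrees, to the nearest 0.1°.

69.1

p · q = 12·19 + (-9)·12 = 228 - 108 = 120
|p|² = 144 + 81 = 225,  |p| = √225 ≈ 15.000000
|q|² = 361 + 144 = 505,  |q| = √505 ≈ 22.472205
cos θ = 120 / (15.000000 · 22.472205) ≈ 0.35600
θ = arccos(0.35600) ≈ 69.1°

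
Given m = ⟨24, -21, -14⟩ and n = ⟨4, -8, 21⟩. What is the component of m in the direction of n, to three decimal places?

-1.314

m · n = 24·4 + (-21)·(-8) + (-14)·21 = 96 + 168 - 294 = -30
|n| = √(16 + 64 + 441) = √521 ≈ 22.8254
comp_n m = -30 / √521 ≈ -1.314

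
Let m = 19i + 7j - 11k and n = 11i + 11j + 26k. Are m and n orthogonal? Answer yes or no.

yes

m · n = 19·11 + 7·11 + (-11)·26 = 209 + 77 - 286 = 0
Zero, so the vectors are orthogonal.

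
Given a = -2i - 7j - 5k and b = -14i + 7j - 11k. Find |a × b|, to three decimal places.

165.505

i: (-7)·(-11) - (-5)·7 = 77 - (-35) = 112
j: (-5)·(-14) - (-2)·(-11) = 70 - 22 = 48
k: (-2)·7 - (-7)·(-14) = -14 - 98 = -112
a × b = (112, 48, -112)
|a × b| = √(112² + 48² + (-112)²) = √27392 ≈ 165.5053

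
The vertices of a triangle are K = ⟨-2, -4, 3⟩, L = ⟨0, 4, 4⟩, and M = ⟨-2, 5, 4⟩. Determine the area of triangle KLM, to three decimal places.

KL = (2, 8, 1),  KM = (0, 9, 1)
i: 8·1 - 1·9 = 8 - 9 = -1
j: 1·0 - 2·1 = 0 - 2 = -2
k: 2·9 - 8·0 = 18 - 0 = 18
KL × KM = (-1, -2, 18)
|KL × KM| = √329 ≈ 18.1384
area = ½ · 18.1384 ≈ 9.069

9.069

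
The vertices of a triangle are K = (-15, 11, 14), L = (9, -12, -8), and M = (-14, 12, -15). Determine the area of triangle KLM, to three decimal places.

KL = (24, -23, -22),  KM = (1, 1, -29)
i: (-23)·(-29) - (-22)·1 = 667 - (-22) = 689
j: (-22)·1 - 24·(-29) = -22 - (-696) = 674
k: 24·1 - (-23)·1 = 24 - (-23) = 47
KL × KM = (689, 674, 47)
|KL × KM| = √931206 ≈ 964.9902
area = ½ · 964.9902 ≈ 482.495

482.495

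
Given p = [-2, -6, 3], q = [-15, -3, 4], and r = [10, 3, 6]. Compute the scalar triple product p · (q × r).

-765

q × r:
i: (-3)·6 - 4·3 = -18 - 12 = -30
j: 4·10 - (-15)·6 = 40 - (-90) = 130
k: (-15)·3 - (-3)·10 = -45 - (-30) = -15
q × r = (-30, 130, -15)
p · (q × r) = (-2)·(-30) + (-6)·130 + 3·(-15) = 60 - 780 - 45 = -765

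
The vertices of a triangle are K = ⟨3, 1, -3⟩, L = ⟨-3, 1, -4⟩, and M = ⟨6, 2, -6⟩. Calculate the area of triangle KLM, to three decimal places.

KL = (-6, 0, -1),  KM = (3, 1, -3)
i: 0·(-3) - (-1)·1 = 0 - (-1) = 1
j: (-1)·3 - (-6)·(-3) = -3 - 18 = -21
k: (-6)·1 - 0·3 = -6 - 0 = -6
KL × KM = (1, -21, -6)
|KL × KM| = √478 ≈ 21.8632
area = ½ · 21.8632 ≈ 10.932

10.932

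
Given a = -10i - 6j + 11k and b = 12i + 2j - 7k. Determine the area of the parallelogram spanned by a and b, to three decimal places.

i: (-6)·(-7) - 11·2 = 42 - 22 = 20
j: 11·12 - (-10)·(-7) = 132 - 70 = 62
k: (-10)·2 - (-6)·12 = -20 - (-72) = 52
a × b = (20, 62, 52)
|a × b| = √(20² + 62² + 52²) = √6948 ≈ 83.3547

83.355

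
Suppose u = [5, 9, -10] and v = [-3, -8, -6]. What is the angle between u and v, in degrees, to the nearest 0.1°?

u · v = 5·(-3) + 9·(-8) + (-10)·(-6) = -15 - 72 + 60 = -27
|u|² = 25 + 81 + 100 = 206,  |u| = √206 ≈ 14.352700
|v|² = 9 + 64 + 36 = 109,  |v| = √109 ≈ 10.440307
cos θ = -27 / (14.352700 · 10.440307) ≈ -0.18018
θ = arccos(-0.18018) ≈ 100.4°

100.4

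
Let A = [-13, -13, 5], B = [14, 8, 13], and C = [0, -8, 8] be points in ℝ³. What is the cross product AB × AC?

AB = (27, 21, 8)
AC = (13, 5, 3)
i: 21·3 - 8·5 = 63 - 40 = 23
j: 8·13 - 27·3 = 104 - 81 = 23
k: 27·5 - 21·13 = 135 - 273 = -138
AB × AC = (23, 23, -138)

(23, 23, -138)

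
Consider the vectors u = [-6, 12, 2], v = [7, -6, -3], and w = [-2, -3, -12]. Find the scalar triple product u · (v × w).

636

v × w:
i: (-6)·(-12) - (-3)·(-3) = 72 - 9 = 63
j: (-3)·(-2) - 7·(-12) = 6 - (-84) = 90
k: 7·(-3) - (-6)·(-2) = -21 - 12 = -33
v × w = (63, 90, -33)
u · (v × w) = (-6)·63 + 12·90 + 2·(-33) = -378 + 1080 - 66 = 636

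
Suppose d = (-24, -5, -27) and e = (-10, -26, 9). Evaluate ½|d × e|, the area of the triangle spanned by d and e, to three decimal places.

i: (-5)·9 - (-27)·(-26) = -45 - 702 = -747
j: (-27)·(-10) - (-24)·9 = 270 - (-216) = 486
k: (-24)·(-26) - (-5)·(-10) = 624 - 50 = 574
d × e = (-747, 486, 574)
|d × e| = √((-747)² + 486² + 574²) = √1123681 ≈ 1060.0382
area = ½ · 1060.0382 ≈ 530.019

530.019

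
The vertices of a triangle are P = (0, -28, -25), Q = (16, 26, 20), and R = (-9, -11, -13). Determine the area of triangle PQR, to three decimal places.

PQ = (16, 54, 45),  PR = (-9, 17, 12)
i: 54·12 - 45·17 = 648 - 765 = -117
j: 45·(-9) - 16·12 = -405 - 192 = -597
k: 16·17 - 54·(-9) = 272 - (-486) = 758
PQ × PR = (-117, -597, 758)
|PQ × PR| = √944662 ≈ 971.9372
area = ½ · 971.9372 ≈ 485.969

485.969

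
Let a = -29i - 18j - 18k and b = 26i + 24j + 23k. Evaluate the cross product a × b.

(18, 199, -228)

i: (-18)·23 - (-18)·24 = -414 - (-432) = 18
j: (-18)·26 - (-29)·23 = -468 - (-667) = 199
k: (-29)·24 - (-18)·26 = -696 - (-468) = -228
a × b = (18, 199, -228)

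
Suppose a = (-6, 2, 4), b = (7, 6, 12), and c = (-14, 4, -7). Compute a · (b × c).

b × c:
i: 6·(-7) - 12·4 = -42 - 48 = -90
j: 12·(-14) - 7·(-7) = -168 - (-49) = -119
k: 7·4 - 6·(-14) = 28 - (-84) = 112
b × c = (-90, -119, 112)
a · (b × c) = (-6)·(-90) + 2·(-119) + 4·112 = 540 - 238 + 448 = 750

750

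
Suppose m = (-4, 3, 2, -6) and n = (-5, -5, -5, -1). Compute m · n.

1

m · n = (-4)·(-5) + 3·(-5) + 2·(-5) + (-6)·(-1) = 20 - 15 - 10 + 6 = 1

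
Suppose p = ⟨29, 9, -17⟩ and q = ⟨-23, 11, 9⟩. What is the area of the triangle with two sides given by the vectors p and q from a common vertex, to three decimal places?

302.242

i: 9·9 - (-17)·11 = 81 - (-187) = 268
j: (-17)·(-23) - 29·9 = 391 - 261 = 130
k: 29·11 - 9·(-23) = 319 - (-207) = 526
p × q = (268, 130, 526)
|p × q| = √(268² + 130² + 526²) = √365400 ≈ 604.4833
area = ½ · 604.4833 ≈ 302.242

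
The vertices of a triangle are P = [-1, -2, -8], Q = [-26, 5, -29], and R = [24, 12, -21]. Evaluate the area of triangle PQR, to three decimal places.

PQ = (-25, 7, -21),  PR = (25, 14, -13)
i: 7·(-13) - (-21)·14 = -91 - (-294) = 203
j: (-21)·25 - (-25)·(-13) = -525 - 325 = -850
k: (-25)·14 - 7·25 = -350 - 175 = -525
PQ × PR = (203, -850, -525)
|PQ × PR| = √1039334 ≈ 1019.4773
area = ½ · 1019.4773 ≈ 509.739

509.739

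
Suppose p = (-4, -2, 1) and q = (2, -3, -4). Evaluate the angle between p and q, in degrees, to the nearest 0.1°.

p · q = (-4)·2 + (-2)·(-3) + 1·(-4) = -8 + 6 - 4 = -6
|p|² = 16 + 4 + 1 = 21,  |p| = √21 ≈ 4.582576
|q|² = 4 + 9 + 16 = 29,  |q| = √29 ≈ 5.385165
cos θ = -6 / (4.582576 · 5.385165) ≈ -0.24313
θ = arccos(-0.24313) ≈ 104.1°

104.1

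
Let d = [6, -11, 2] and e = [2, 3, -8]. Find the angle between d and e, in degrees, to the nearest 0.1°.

109.4

d · e = 6·2 + (-11)·3 + 2·(-8) = 12 - 33 - 16 = -37
|d|² = 36 + 121 + 4 = 161,  |d| = √161 ≈ 12.688578
|e|² = 4 + 9 + 64 = 77,  |e| = √77 ≈ 8.774964
cos θ = -37 / (12.688578 · 8.774964) ≈ -0.33231
θ = arccos(-0.33231) ≈ 109.4°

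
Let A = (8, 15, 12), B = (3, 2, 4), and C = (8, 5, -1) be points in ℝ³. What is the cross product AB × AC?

(89, -65, 50)

AB = (-5, -13, -8)
AC = (0, -10, -13)
i: (-13)·(-13) - (-8)·(-10) = 169 - 80 = 89
j: (-8)·0 - (-5)·(-13) = 0 - 65 = -65
k: (-5)·(-10) - (-13)·0 = 50 - 0 = 50
AB × AC = (89, -65, 50)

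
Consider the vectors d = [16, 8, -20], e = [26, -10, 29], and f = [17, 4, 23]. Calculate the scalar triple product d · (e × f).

-11856

e × f:
i: (-10)·23 - 29·4 = -230 - 116 = -346
j: 29·17 - 26·23 = 493 - 598 = -105
k: 26·4 - (-10)·17 = 104 - (-170) = 274
e × f = (-346, -105, 274)
d · (e × f) = 16·(-346) + 8·(-105) + (-20)·274 = -5536 - 840 - 5480 = -11856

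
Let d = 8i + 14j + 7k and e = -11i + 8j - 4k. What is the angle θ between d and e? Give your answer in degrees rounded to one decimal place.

90.9

d · e = 8·(-11) + 14·8 + 7·(-4) = -88 + 112 - 28 = -4
|d|² = 64 + 196 + 49 = 309,  |d| = √309 ≈ 17.578396
|e|² = 121 + 64 + 16 = 201,  |e| = √201 ≈ 14.177447
cos θ = -4 / (17.578396 · 14.177447) ≈ -0.01605
θ = arccos(-0.01605) ≈ 90.9°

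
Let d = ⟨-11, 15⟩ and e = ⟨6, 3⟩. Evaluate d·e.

d · e = (-11)·6 + 15·3 = -66 + 45 = -21

-21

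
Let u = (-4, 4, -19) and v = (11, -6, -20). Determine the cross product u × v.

(-194, -289, -20)

i: 4·(-20) - (-19)·(-6) = -80 - 114 = -194
j: (-19)·11 - (-4)·(-20) = -209 - 80 = -289
k: (-4)·(-6) - 4·11 = 24 - 44 = -20
u × v = (-194, -289, -20)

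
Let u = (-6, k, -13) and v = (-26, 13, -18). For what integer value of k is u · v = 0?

u · v = (-6)·(-26) + k·13 + (-13)·(-18) = 390 + 13k
Set equal to 0: 13k = -390, so k = -30.

-30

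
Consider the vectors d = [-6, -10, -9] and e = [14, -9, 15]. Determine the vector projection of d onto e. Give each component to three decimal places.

d · e = (-6)·14 + (-10)·(-9) + (-9)·15 = -84 + 90 - 135 = -129
|e|² = 196 + 81 + 225 = 502
proj_e d = (-129/502) · (14, -9, 15) ≈ (-3.598, 2.313, -3.855)

(-3.598, 2.313, -3.855)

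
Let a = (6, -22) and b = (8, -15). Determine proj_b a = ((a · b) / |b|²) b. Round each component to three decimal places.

a · b = 6·8 + (-22)·(-15) = 48 + 330 = 378
|b|² = 64 + 225 = 289
proj_b a = (378/289) · (8, -15) ≈ (10.464, -19.619)

(10.464, -19.619)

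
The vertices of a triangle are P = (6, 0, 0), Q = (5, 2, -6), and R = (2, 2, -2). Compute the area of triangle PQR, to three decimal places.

12.083

PQ = (-1, 2, -6),  PR = (-4, 2, -2)
i: 2·(-2) - (-6)·2 = -4 - (-12) = 8
j: (-6)·(-4) - (-1)·(-2) = 24 - 2 = 22
k: (-1)·2 - 2·(-4) = -2 - (-8) = 6
PQ × PR = (8, 22, 6)
|PQ × PR| = √584 ≈ 24.1661
area = ½ · 24.1661 ≈ 12.083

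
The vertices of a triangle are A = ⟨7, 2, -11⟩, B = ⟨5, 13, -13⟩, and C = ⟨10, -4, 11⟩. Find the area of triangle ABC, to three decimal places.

AB = (-2, 11, -2),  AC = (3, -6, 22)
i: 11·22 - (-2)·(-6) = 242 - 12 = 230
j: (-2)·3 - (-2)·22 = -6 - (-44) = 38
k: (-2)·(-6) - 11·3 = 12 - 33 = -21
AB × AC = (230, 38, -21)
|AB × AC| = √54785 ≈ 234.0620
area = ½ · 234.0620 ≈ 117.031

117.031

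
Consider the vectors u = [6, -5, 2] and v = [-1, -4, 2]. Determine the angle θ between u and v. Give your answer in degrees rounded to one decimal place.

60.8

u · v = 6·(-1) + (-5)·(-4) + 2·2 = -6 + 20 + 4 = 18
|u|² = 36 + 25 + 4 = 65,  |u| = √65 ≈ 8.062258
|v|² = 1 + 16 + 4 = 21,  |v| = √21 ≈ 4.582576
cos θ = 18 / (8.062258 · 4.582576) ≈ 0.48720
θ = arccos(0.48720) ≈ 60.8°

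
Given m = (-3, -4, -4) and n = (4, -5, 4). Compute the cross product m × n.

(-36, -4, 31)

i: (-4)·4 - (-4)·(-5) = -16 - 20 = -36
j: (-4)·4 - (-3)·4 = -16 - (-12) = -4
k: (-3)·(-5) - (-4)·4 = 15 - (-16) = 31
m × n = (-36, -4, 31)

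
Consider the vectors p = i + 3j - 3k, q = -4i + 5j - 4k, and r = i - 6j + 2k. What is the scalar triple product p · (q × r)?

-59

q × r:
i: 5·2 - (-4)·(-6) = 10 - 24 = -14
j: (-4)·1 - (-4)·2 = -4 - (-8) = 4
k: (-4)·(-6) - 5·1 = 24 - 5 = 19
q × r = (-14, 4, 19)
p · (q × r) = 1·(-14) + 3·4 + (-3)·19 = -14 + 12 - 57 = -59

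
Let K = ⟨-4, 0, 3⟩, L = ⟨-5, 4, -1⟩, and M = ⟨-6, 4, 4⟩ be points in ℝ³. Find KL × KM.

KL = (-1, 4, -4)
KM = (-2, 4, 1)
i: 4·1 - (-4)·4 = 4 - (-16) = 20
j: (-4)·(-2) - (-1)·1 = 8 - (-1) = 9
k: (-1)·4 - 4·(-2) = -4 - (-8) = 4
KL × KM = (20, 9, 4)

(20, 9, 4)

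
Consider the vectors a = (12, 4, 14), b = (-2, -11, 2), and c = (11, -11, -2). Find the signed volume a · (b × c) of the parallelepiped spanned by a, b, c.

2602

b × c:
i: (-11)·(-2) - 2·(-11) = 22 - (-22) = 44
j: 2·11 - (-2)·(-2) = 22 - 4 = 18
k: (-2)·(-11) - (-11)·11 = 22 - (-121) = 143
b × c = (44, 18, 143)
a · (b × c) = 12·44 + 4·18 + 14·143 = 528 + 72 + 2002 = 2602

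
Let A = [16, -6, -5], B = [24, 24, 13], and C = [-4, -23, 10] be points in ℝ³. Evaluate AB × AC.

(756, -480, 464)

AB = (8, 30, 18)
AC = (-20, -17, 15)
i: 30·15 - 18·(-17) = 450 - (-306) = 756
j: 18·(-20) - 8·15 = -360 - 120 = -480
k: 8·(-17) - 30·(-20) = -136 - (-600) = 464
AB × AC = (756, -480, 464)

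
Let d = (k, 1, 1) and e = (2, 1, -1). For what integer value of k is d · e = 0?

0

d · e = k·2 + 1·1 + 1·(-1) = 0 + 2k
Set equal to 0: 2k = 0, so k = 0.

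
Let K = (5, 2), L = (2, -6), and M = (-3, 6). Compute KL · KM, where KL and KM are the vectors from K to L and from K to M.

-8

KL = L − K = (-3, -8)
KM = M − K = (-8, 4)
KL · KM = (-3)·(-8) + (-8)·4 = 24 - 32 = -8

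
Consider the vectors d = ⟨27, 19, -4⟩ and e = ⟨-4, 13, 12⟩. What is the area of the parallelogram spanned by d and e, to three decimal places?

i: 19·12 - (-4)·13 = 228 - (-52) = 280
j: (-4)·(-4) - 27·12 = 16 - 324 = -308
k: 27·13 - 19·(-4) = 351 - (-76) = 427
d × e = (280, -308, 427)
|d × e| = √(280² + (-308)² + 427²) = √355593 ≈ 596.3162

596.316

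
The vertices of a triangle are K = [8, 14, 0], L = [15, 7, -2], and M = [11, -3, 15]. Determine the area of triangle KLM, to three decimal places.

101.546

KL = (7, -7, -2),  KM = (3, -17, 15)
i: (-7)·15 - (-2)·(-17) = -105 - 34 = -139
j: (-2)·3 - 7·15 = -6 - 105 = -111
k: 7·(-17) - (-7)·3 = -119 - (-21) = -98
KL × KM = (-139, -111, -98)
|KL × KM| = √41246 ≈ 203.0911
area = ½ · 203.0911 ≈ 101.546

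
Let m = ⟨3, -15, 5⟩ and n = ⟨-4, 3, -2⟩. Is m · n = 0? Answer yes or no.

no

m · n = 3·(-4) + (-15)·3 + 5·(-2) = -12 - 45 - 10 = -67
Nonzero, so the vectors are not orthogonal.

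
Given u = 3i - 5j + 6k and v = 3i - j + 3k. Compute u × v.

(-9, 9, 12)

i: (-5)·3 - 6·(-1) = -15 - (-6) = -9
j: 6·3 - 3·3 = 18 - 9 = 9
k: 3·(-1) - (-5)·3 = -3 - (-15) = 12
u × v = (-9, 9, 12)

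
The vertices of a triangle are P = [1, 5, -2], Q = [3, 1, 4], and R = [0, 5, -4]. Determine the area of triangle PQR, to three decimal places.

4.583

PQ = (2, -4, 6),  PR = (-1, 0, -2)
i: (-4)·(-2) - 6·0 = 8 - 0 = 8
j: 6·(-1) - 2·(-2) = -6 - (-4) = -2
k: 2·0 - (-4)·(-1) = 0 - 4 = -4
PQ × PR = (8, -2, -4)
|PQ × PR| = √84 ≈ 9.1652
area = ½ · 9.1652 ≈ 4.583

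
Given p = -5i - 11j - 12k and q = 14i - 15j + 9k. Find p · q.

p · q = (-5)·14 + (-11)·(-15) + (-12)·9 = -70 + 165 - 108 = -13

-13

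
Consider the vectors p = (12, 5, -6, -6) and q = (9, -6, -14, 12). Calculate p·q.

90

p · q = 12·9 + 5·(-6) + (-6)·(-14) + (-6)·12 = 108 - 30 + 84 - 72 = 90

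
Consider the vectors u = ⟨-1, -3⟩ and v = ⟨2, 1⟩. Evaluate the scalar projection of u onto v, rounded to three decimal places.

-2.236

u · v = (-1)·2 + (-3)·1 = -2 - 3 = -5
|v| = √(4 + 1) = √5 ≈ 2.2361
comp_v u = -5 / √5 ≈ -2.236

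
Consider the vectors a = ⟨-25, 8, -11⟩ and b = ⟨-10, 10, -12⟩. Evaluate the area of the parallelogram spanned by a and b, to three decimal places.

255.335

i: 8·(-12) - (-11)·10 = -96 - (-110) = 14
j: (-11)·(-10) - (-25)·(-12) = 110 - 300 = -190
k: (-25)·10 - 8·(-10) = -250 - (-80) = -170
a × b = (14, -190, -170)
|a × b| = √(14² + (-190)² + (-170)²) = √65196 ≈ 255.3351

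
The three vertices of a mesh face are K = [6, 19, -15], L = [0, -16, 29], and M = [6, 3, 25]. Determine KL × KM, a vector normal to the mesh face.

(-696, 240, 96)

KL = (-6, -35, 44)
KM = (0, -16, 40)
i: (-35)·40 - 44·(-16) = -1400 - (-704) = -696
j: 44·0 - (-6)·40 = 0 - (-240) = 240
k: (-6)·(-16) - (-35)·0 = 96 - 0 = 96
KL × KM = (-696, 240, 96)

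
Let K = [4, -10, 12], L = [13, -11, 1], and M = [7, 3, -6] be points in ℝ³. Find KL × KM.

(161, 129, 120)

KL = (9, -1, -11)
KM = (3, 13, -18)
i: (-1)·(-18) - (-11)·13 = 18 - (-143) = 161
j: (-11)·3 - 9·(-18) = -33 - (-162) = 129
k: 9·13 - (-1)·3 = 117 - (-3) = 120
KL × KM = (161, 129, 120)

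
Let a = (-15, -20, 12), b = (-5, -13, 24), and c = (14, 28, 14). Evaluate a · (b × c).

b × c:
i: (-13)·14 - 24·28 = -182 - 672 = -854
j: 24·14 - (-5)·14 = 336 - (-70) = 406
k: (-5)·28 - (-13)·14 = -140 - (-182) = 42
b × c = (-854, 406, 42)
a · (b × c) = (-15)·(-854) + (-20)·406 + 12·42 = 12810 - 8120 + 504 = 5194

5194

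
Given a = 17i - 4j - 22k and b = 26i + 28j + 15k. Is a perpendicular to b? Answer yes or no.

a · b = 17·26 + (-4)·28 + (-22)·15 = 442 - 112 - 330 = 0
Zero, so the vectors are orthogonal.

yes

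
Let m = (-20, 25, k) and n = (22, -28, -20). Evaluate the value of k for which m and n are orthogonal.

m · n = (-20)·22 + 25·(-28) + k·(-20) = -1140 - 20k
Set equal to 0: -20k = 1140, so k = -57.

-57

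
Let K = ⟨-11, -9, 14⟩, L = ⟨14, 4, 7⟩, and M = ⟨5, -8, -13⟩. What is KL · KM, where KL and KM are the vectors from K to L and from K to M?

KL = L − K = (25, 13, -7)
KM = M − K = (16, 1, -27)
KL · KM = 25·16 + 13·1 + (-7)·(-27) = 400 + 13 + 189 = 602

602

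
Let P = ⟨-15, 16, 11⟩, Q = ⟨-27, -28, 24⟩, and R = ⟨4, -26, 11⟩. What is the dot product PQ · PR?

PQ = Q − P = (-12, -44, 13)
PR = R − P = (19, -42, 0)
PQ · PR = (-12)·19 + (-44)·(-42) + 13·0 = -228 + 1848 + 0 = 1620

1620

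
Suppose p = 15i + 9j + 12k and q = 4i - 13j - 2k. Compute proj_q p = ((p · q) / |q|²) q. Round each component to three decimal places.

(-1.714, 5.571, 0.857)

p · q = 15·4 + 9·(-13) + 12·(-2) = 60 - 117 - 24 = -81
|q|² = 16 + 169 + 4 = 189
proj_q p = (-81/189) · (4, -13, -2) ≈ (-1.714, 5.571, 0.857)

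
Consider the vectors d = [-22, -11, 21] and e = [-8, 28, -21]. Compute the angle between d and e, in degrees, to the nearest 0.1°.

119.6

d · e = (-22)·(-8) + (-11)·28 + 21·(-21) = 176 - 308 - 441 = -573
|d|² = 484 + 121 + 441 = 1046,  |d| = √1046 ≈ 32.341923
|e|² = 64 + 784 + 441 = 1289,  |e| = √1289 ≈ 35.902646
cos θ = -573 / (32.341923 · 35.902646) ≈ -0.49347
θ = arccos(-0.49347) ≈ 119.6°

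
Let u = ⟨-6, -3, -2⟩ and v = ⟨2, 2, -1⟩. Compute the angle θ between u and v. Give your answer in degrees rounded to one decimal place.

139.6

u · v = (-6)·2 + (-3)·2 + (-2)·(-1) = -12 - 6 + 2 = -16
|u|² = 36 + 9 + 4 = 49,  |u| = √49 ≈ 7.000000
|v|² = 4 + 4 + 1 = 9,  |v| = √9 ≈ 3.000000
cos θ = -16 / (7.000000 · 3.000000) ≈ -0.76190
θ = arccos(-0.76190) ≈ 139.6°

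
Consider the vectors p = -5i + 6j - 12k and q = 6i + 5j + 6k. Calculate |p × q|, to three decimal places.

121.248

i: 6·6 - (-12)·5 = 36 - (-60) = 96
j: (-12)·6 - (-5)·6 = -72 - (-30) = -42
k: (-5)·5 - 6·6 = -25 - 36 = -61
p × q = (96, -42, -61)
|p × q| = √(96² + (-42)² + (-61)²) = √14701 ≈ 121.2477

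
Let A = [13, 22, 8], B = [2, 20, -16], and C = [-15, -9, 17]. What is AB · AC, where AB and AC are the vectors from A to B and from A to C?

AB = B − A = (-11, -2, -24)
AC = C − A = (-28, -31, 9)
AB · AC = (-11)·(-28) + (-2)·(-31) + (-24)·9 = 308 + 62 - 216 = 154

154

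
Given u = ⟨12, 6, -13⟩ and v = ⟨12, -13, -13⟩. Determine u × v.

i: 6·(-13) - (-13)·(-13) = -78 - 169 = -247
j: (-13)·12 - 12·(-13) = -156 - (-156) = 0
k: 12·(-13) - 6·12 = -156 - 72 = -228
u × v = (-247, 0, -228)

(-247, 0, -228)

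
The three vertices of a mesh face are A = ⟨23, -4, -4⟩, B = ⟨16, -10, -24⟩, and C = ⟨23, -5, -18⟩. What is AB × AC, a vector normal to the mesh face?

(64, -98, 7)

AB = (-7, -6, -20)
AC = (0, -1, -14)
i: (-6)·(-14) - (-20)·(-1) = 84 - 20 = 64
j: (-20)·0 - (-7)·(-14) = 0 - 98 = -98
k: (-7)·(-1) - (-6)·0 = 7 - 0 = 7
AB × AC = (64, -98, 7)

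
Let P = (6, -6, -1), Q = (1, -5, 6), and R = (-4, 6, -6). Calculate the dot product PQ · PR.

PQ = Q − P = (-5, 1, 7)
PR = R − P = (-10, 12, -5)
PQ · PR = (-5)·(-10) + 1·12 + 7·(-5) = 50 + 12 - 35 = 27

27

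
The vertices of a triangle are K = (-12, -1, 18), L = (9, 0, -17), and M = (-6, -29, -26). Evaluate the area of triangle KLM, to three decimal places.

KL = (21, 1, -35),  KM = (6, -28, -44)
i: 1·(-44) - (-35)·(-28) = -44 - 980 = -1024
j: (-35)·6 - 21·(-44) = -210 - (-924) = 714
k: 21·(-28) - 1·6 = -588 - 6 = -594
KL × KM = (-1024, 714, -594)
|KL × KM| = √1911208 ≈ 1382.4645
area = ½ · 1382.4645 ≈ 691.232

691.232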